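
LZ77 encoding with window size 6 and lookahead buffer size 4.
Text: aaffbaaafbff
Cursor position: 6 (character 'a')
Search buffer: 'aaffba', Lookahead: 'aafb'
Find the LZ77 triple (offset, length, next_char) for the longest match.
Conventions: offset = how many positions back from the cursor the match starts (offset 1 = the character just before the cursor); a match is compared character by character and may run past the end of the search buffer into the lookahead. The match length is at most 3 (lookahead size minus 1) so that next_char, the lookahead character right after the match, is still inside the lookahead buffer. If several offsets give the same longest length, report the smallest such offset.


Try each offset into the search buffer:
  offset=1 (pos 5, char 'a'): match length 2
  offset=2 (pos 4, char 'b'): match length 0
  offset=3 (pos 3, char 'f'): match length 0
  offset=4 (pos 2, char 'f'): match length 0
  offset=5 (pos 1, char 'a'): match length 1
  offset=6 (pos 0, char 'a'): match length 3
Longest match has length 3 at offset 6.
next_char = character at position 6 + 3 = 9 -> 'b'

Best match: offset=6, length=3 (matching 'aaf' starting at position 0)
LZ77 triple: (6, 3, 'b')


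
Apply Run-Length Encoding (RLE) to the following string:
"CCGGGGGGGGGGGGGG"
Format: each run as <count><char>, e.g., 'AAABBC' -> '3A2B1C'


Scanning runs left to right:
  i=0: run of 'C' x 2 -> '2C'
  i=2: run of 'G' x 14 -> '14G'

RLE = 2C14G


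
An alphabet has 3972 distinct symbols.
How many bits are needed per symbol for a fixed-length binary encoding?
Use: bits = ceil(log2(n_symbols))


log2(3972) = 11.9556
Bracket: 2^11 = 2048 < 3972 <= 2^12 = 4096
So ceil(log2(3972)) = 12

bits = ceil(log2(3972)) = ceil(11.9556) = 12 bits


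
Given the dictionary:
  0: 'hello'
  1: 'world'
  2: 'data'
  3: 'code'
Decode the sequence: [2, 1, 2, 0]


Look up each index in the dictionary:
  2 -> 'data'
  1 -> 'world'
  2 -> 'data'
  0 -> 'hello'

Decoded: "data world data hello"


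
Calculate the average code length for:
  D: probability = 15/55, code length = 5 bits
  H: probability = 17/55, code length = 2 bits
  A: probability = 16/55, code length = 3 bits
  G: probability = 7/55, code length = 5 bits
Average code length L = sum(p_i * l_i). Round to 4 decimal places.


Weighted contributions p_i * l_i:
  D: (15/55) * 5 = 75/55
  H: (17/55) * 2 = 34/55
  A: (16/55) * 3 = 48/55
  G: (7/55) * 5 = 35/55
Sum = (75 + 34 + 48 + 35)/55 = 192/55

L = 192/55 = 3.4909 bits/symbol


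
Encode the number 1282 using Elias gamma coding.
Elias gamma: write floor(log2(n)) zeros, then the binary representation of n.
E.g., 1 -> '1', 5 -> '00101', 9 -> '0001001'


num_bits = floor(log2(1282)) + 1 = 11
leading_zeros = num_bits - 1 = 10
binary(1282) = 10100000010

Elias gamma(1282) = '0000000000' + '10100000010' = 000000000010100000010 (21 bits)


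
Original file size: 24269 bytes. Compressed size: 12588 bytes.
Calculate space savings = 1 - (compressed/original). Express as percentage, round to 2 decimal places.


ratio = compressed/original = 12588/24269 = 0.518686
savings = 1 - ratio = 1 - 0.518686 = 0.481314
as a percentage: 0.481314 * 100 = 48.13%

Space savings = 1 - 12588/24269 = 48.13%


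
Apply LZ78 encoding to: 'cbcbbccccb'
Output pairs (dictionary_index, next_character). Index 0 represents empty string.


LZ78 encoding steps:
Dictionary: {0: ''}
Step 1: w='' (idx 0), next='c' -> output (0, 'c'), add 'c' as idx 1
Step 2: w='' (idx 0), next='b' -> output (0, 'b'), add 'b' as idx 2
Step 3: w='c' (idx 1), next='b' -> output (1, 'b'), add 'cb' as idx 3
Step 4: w='b' (idx 2), next='c' -> output (2, 'c'), add 'bc' as idx 4
Step 5: w='c' (idx 1), next='c' -> output (1, 'c'), add 'cc' as idx 5
Step 6: w='cb' (idx 3), end of input -> output (3, '')


Encoded: [(0, 'c'), (0, 'b'), (1, 'b'), (2, 'c'), (1, 'c'), (3, '')]


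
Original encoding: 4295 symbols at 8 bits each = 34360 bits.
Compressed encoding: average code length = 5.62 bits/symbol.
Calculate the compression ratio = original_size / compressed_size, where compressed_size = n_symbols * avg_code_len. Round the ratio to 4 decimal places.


original_size = n_symbols * orig_bits = 4295 * 8 = 34360 bits
compressed_size = n_symbols * avg_code_len = 4295 * 5.62 = 24137.9 bits
ratio = original_size / compressed_size = 34360 / 24137.9 = 1.4235

Compression ratio = 1.4235


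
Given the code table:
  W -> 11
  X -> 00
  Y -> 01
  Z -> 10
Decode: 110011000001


Decoding:
11 -> W
00 -> X
11 -> W
00 -> X
00 -> X
01 -> Y


Result: WXWXXY


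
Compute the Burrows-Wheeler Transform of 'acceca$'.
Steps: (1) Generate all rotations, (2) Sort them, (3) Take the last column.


Rotations (sorted):
  0: $acceca -> last char: a
  1: a$accec -> last char: c
  2: acceca$ -> last char: $
  3: ca$acce -> last char: e
  4: cceca$a -> last char: a
  5: ceca$ac -> last char: c
  6: eca$acc -> last char: c


BWT = ac$eacc


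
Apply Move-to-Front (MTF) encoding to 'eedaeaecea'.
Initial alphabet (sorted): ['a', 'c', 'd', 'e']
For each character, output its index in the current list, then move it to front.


MTF encoding:
'e': index 3 in ['a', 'c', 'd', 'e'] -> ['e', 'a', 'c', 'd']
'e': index 0 in ['e', 'a', 'c', 'd'] -> ['e', 'a', 'c', 'd']
'd': index 3 in ['e', 'a', 'c', 'd'] -> ['d', 'e', 'a', 'c']
'a': index 2 in ['d', 'e', 'a', 'c'] -> ['a', 'd', 'e', 'c']
'e': index 2 in ['a', 'd', 'e', 'c'] -> ['e', 'a', 'd', 'c']
'a': index 1 in ['e', 'a', 'd', 'c'] -> ['a', 'e', 'd', 'c']
'e': index 1 in ['a', 'e', 'd', 'c'] -> ['e', 'a', 'd', 'c']
'c': index 3 in ['e', 'a', 'd', 'c'] -> ['c', 'e', 'a', 'd']
'e': index 1 in ['c', 'e', 'a', 'd'] -> ['e', 'c', 'a', 'd']
'a': index 2 in ['e', 'c', 'a', 'd'] -> ['a', 'e', 'c', 'd']


Output: [3, 0, 3, 2, 2, 1, 1, 3, 1, 2]


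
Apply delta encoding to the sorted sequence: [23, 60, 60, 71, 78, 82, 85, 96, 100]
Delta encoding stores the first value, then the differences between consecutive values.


First value: 23
Deltas:
  60 - 23 = 37
  60 - 60 = 0
  71 - 60 = 11
  78 - 71 = 7
  82 - 78 = 4
  85 - 82 = 3
  96 - 85 = 11
  100 - 96 = 4


Delta encoded: [23, 37, 0, 11, 7, 4, 3, 11, 4]


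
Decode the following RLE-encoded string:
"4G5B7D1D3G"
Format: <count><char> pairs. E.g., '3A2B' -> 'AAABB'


Expanding each <count><char> pair:
  4G -> 'GGGG'
  5B -> 'BBBBB'
  7D -> 'DDDDDDD'
  1D -> 'D'
  3G -> 'GGG'

Decoded = GGGGBBBBBDDDDDDDDGGG


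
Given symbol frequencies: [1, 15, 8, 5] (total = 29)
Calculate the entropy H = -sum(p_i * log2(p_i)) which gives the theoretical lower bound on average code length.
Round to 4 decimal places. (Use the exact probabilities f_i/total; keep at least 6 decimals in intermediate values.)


Per-symbol terms -p_i * log2(p_i) with p_i = f_i/29:
  p = 1/29 = 0.034483: log2(p) = -4.857981, -p*log2(p) = 0.167517
  p = 15/29 = 0.517241: log2(p) = -0.951090, -p*log2(p) = 0.491943
  p = 8/29 = 0.275862: log2(p) = -1.857981, -p*log2(p) = 0.512546
  p = 5/29 = 0.172414: log2(p) = -2.536053, -p*log2(p) = 0.437251
H = 0.167517 + 0.491943 + 0.512546 + 0.437251 = 1.609257

H = 1.6093 bits/symbol


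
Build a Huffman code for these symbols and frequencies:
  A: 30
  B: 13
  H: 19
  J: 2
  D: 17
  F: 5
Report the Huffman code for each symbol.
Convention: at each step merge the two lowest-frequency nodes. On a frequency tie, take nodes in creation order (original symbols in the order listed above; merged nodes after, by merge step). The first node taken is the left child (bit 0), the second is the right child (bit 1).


Huffman tree construction:
Step 1: Merge J(2) + F(5) = 7
Step 2: Merge (J+F)(7) + B(13) = 20
Step 3: Merge D(17) + H(19) = 36
Step 4: Merge ((J+F)+B)(20) + A(30) = 50
Step 5: Merge (D+H)(36) + (((J+F)+B)+A)(50) = 86
Read each symbol's code off the tree from the root (left child = 0, right child = 1).

Codes:
  A: 11 (length 2)
  B: 101 (length 3)
  H: 01 (length 2)
  J: 1000 (length 4)
  D: 00 (length 2)
  F: 1001 (length 4)
Average code length: 199/86 = 2.3140 bits/symbol


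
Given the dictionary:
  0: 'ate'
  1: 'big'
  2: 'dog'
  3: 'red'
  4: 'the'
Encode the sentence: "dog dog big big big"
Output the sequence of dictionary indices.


Look up each word in the dictionary:
  'dog' -> 2
  'dog' -> 2
  'big' -> 1
  'big' -> 1
  'big' -> 1

Encoded: [2, 2, 1, 1, 1]


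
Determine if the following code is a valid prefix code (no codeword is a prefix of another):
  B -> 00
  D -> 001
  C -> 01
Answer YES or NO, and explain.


Checking each pair (does one codeword prefix another?):
  B='00' vs D='001': prefix -- VIOLATION

NO -- this is NOT a valid prefix code. B (00) is a prefix of D (001).


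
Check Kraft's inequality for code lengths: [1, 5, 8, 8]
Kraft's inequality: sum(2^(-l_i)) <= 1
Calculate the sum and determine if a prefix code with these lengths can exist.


Sum = 2^(-1) + 2^(-5) + 2^(-8) + 2^(-8)
    = 0.5 + 0.03125 + 0.00390625 + 0.00390625
    = 138/256 = 0.5390625
Since 0.5390625 <= 1, Kraft's inequality IS satisfied.
A prefix code with these lengths CAN exist.

Kraft sum = 0.5390625. Satisfied.


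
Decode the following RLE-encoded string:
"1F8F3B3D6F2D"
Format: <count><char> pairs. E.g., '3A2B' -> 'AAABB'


Expanding each <count><char> pair:
  1F -> 'F'
  8F -> 'FFFFFFFF'
  3B -> 'BBB'
  3D -> 'DDD'
  6F -> 'FFFFFF'
  2D -> 'DD'

Decoded = FFFFFFFFFBBBDDDFFFFFFDD


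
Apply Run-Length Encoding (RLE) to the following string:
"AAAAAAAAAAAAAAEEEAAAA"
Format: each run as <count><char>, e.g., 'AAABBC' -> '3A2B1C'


Scanning runs left to right:
  i=0: run of 'A' x 14 -> '14A'
  i=14: run of 'E' x 3 -> '3E'
  i=17: run of 'A' x 4 -> '4A'

RLE = 14A3E4A


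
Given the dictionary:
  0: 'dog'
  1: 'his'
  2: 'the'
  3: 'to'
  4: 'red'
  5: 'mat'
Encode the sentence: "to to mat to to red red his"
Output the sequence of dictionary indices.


Look up each word in the dictionary:
  'to' -> 3
  'to' -> 3
  'mat' -> 5
  'to' -> 3
  'to' -> 3
  'red' -> 4
  'red' -> 4
  'his' -> 1

Encoded: [3, 3, 5, 3, 3, 4, 4, 1]


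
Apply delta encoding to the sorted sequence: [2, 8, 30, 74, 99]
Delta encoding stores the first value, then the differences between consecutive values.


First value: 2
Deltas:
  8 - 2 = 6
  30 - 8 = 22
  74 - 30 = 44
  99 - 74 = 25


Delta encoded: [2, 6, 22, 44, 25]


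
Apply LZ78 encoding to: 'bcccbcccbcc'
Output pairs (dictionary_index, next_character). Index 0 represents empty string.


LZ78 encoding steps:
Dictionary: {0: ''}
Step 1: w='' (idx 0), next='b' -> output (0, 'b'), add 'b' as idx 1
Step 2: w='' (idx 0), next='c' -> output (0, 'c'), add 'c' as idx 2
Step 3: w='c' (idx 2), next='c' -> output (2, 'c'), add 'cc' as idx 3
Step 4: w='b' (idx 1), next='c' -> output (1, 'c'), add 'bc' as idx 4
Step 5: w='cc' (idx 3), next='b' -> output (3, 'b'), add 'ccb' as idx 5
Step 6: w='cc' (idx 3), end of input -> output (3, '')


Encoded: [(0, 'b'), (0, 'c'), (2, 'c'), (1, 'c'), (3, 'b'), (3, '')]


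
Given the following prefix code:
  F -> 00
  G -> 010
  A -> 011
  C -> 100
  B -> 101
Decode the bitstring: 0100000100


Decoding step by step:
Bits 010 -> G
Bits 00 -> F
Bits 00 -> F
Bits 100 -> C


Decoded message: GFFC


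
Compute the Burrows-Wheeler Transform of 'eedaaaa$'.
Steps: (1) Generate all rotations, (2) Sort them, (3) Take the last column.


Rotations (sorted):
  0: $eedaaaa -> last char: a
  1: a$eedaaa -> last char: a
  2: aa$eedaa -> last char: a
  3: aaa$eeda -> last char: a
  4: aaaa$eed -> last char: d
  5: daaaa$ee -> last char: e
  6: edaaaa$e -> last char: e
  7: eedaaaa$ -> last char: $


BWT = aaaadee$


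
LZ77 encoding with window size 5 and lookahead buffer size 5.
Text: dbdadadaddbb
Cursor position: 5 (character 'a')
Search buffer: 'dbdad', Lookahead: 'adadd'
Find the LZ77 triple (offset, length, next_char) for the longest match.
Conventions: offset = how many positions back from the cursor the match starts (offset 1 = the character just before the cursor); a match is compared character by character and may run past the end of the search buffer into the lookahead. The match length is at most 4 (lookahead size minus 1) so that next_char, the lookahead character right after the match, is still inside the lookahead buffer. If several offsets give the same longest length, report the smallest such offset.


Try each offset into the search buffer:
  offset=1 (pos 4, char 'd'): match length 0
  offset=2 (pos 3, char 'a'): match length 4
  offset=3 (pos 2, char 'd'): match length 0
  offset=4 (pos 1, char 'b'): match length 0
  offset=5 (pos 0, char 'd'): match length 0
Longest match has length 4 at offset 2.
next_char = character at position 5 + 4 = 9 -> 'd'

Best match: offset=2, length=4 (matching 'adad' starting at position 3)
LZ77 triple: (2, 4, 'd')


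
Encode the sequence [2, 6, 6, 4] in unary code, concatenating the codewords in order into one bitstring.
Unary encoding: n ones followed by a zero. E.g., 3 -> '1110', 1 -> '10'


Encode each number as n ones followed by a terminating 0:
  2 -> 110 (3 bits)
  6 -> 1111110 (7 bits)
  6 -> 1111110 (7 bits)
  4 -> 11110 (5 bits)
Total length = 3 + 7 + 7 + 5 = 22 bits.

Unary([2, 6, 6, 4]) = 1101111110111111011110 (22 bits)


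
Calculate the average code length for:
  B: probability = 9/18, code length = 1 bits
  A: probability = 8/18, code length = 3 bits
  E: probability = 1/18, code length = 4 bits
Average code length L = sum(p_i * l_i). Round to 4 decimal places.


Weighted contributions p_i * l_i:
  B: (9/18) * 1 = 9/18
  A: (8/18) * 3 = 24/18
  E: (1/18) * 4 = 4/18
Sum = (9 + 24 + 4)/18 = 37/18

L = 37/18 = 2.0556 bits/symbol


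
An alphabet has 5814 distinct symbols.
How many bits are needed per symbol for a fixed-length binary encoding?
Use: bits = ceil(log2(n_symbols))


log2(5814) = 12.5053
Bracket: 2^12 = 4096 < 5814 <= 2^13 = 8192
So ceil(log2(5814)) = 13

bits = ceil(log2(5814)) = ceil(12.5053) = 13 bits


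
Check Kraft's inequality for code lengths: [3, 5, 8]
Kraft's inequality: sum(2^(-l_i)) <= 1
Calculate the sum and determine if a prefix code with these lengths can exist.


Sum = 2^(-3) + 2^(-5) + 2^(-8)
    = 0.125 + 0.03125 + 0.00390625
    = 41/256 = 0.16015625
Since 0.16015625 <= 1, Kraft's inequality IS satisfied.
A prefix code with these lengths CAN exist.

Kraft sum = 0.16015625. Satisfied.


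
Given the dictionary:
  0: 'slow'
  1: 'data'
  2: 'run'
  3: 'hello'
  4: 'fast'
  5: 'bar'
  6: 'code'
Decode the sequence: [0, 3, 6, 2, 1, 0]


Look up each index in the dictionary:
  0 -> 'slow'
  3 -> 'hello'
  6 -> 'code'
  2 -> 'run'
  1 -> 'data'
  0 -> 'slow'

Decoded: "slow hello code run data slow"


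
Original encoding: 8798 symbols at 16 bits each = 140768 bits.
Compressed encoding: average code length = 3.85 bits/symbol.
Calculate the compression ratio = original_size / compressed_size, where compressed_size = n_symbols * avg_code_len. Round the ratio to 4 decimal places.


original_size = n_symbols * orig_bits = 8798 * 16 = 140768 bits
compressed_size = n_symbols * avg_code_len = 8798 * 3.85 = 33872.3 bits
ratio = original_size / compressed_size = 140768 / 33872.3 = 4.1558

Compression ratio = 4.1558


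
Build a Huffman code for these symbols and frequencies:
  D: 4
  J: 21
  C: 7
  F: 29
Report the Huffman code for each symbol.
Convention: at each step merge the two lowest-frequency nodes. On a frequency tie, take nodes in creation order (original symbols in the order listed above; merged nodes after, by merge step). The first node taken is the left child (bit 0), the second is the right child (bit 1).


Huffman tree construction:
Step 1: Merge D(4) + C(7) = 11
Step 2: Merge (D+C)(11) + J(21) = 32
Step 3: Merge F(29) + ((D+C)+J)(32) = 61
Read each symbol's code off the tree from the root (left child = 0, right child = 1).

Codes:
  D: 100 (length 3)
  J: 11 (length 2)
  C: 101 (length 3)
  F: 0 (length 1)
Average code length: 104/61 = 1.7049 bits/symbol


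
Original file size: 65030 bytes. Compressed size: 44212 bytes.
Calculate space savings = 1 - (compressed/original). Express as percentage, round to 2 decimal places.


ratio = compressed/original = 44212/65030 = 0.679871
savings = 1 - ratio = 1 - 0.679871 = 0.320129
as a percentage: 0.320129 * 100 = 32.01%

Space savings = 1 - 44212/65030 = 32.01%


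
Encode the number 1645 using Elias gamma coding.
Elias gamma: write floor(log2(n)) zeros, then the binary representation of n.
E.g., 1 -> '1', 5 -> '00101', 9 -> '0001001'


num_bits = floor(log2(1645)) + 1 = 11
leading_zeros = num_bits - 1 = 10
binary(1645) = 11001101101

Elias gamma(1645) = '0000000000' + '11001101101' = 000000000011001101101 (21 bits)


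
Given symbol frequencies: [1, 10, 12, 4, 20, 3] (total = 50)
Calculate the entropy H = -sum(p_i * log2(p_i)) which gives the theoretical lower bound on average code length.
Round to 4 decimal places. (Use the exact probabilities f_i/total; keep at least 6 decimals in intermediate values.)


Per-symbol terms -p_i * log2(p_i) with p_i = f_i/50:
  p = 1/50 = 0.020000: log2(p) = -5.643856, -p*log2(p) = 0.112877
  p = 10/50 = 0.200000: log2(p) = -2.321928, -p*log2(p) = 0.464386
  p = 12/50 = 0.240000: log2(p) = -2.058894, -p*log2(p) = 0.494134
  p = 4/50 = 0.080000: log2(p) = -3.643856, -p*log2(p) = 0.291508
  p = 20/50 = 0.400000: log2(p) = -1.321928, -p*log2(p) = 0.528771
  p = 3/50 = 0.060000: log2(p) = -4.058894, -p*log2(p) = 0.243534
H = 0.112877 + 0.464386 + 0.494134 + 0.291508 + 0.528771 + 0.243534 = 2.135210

H = 2.1352 bits/symbol


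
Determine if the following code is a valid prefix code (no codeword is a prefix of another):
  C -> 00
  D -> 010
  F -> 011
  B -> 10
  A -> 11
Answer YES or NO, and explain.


Checking each pair (does one codeword prefix another?):
  C='00' vs D='010': no prefix
  C='00' vs F='011': no prefix
  C='00' vs B='10': no prefix
  C='00' vs A='11': no prefix
  D='010' vs C='00': no prefix
  D='010' vs F='011': no prefix
  D='010' vs B='10': no prefix
  D='010' vs A='11': no prefix
  F='011' vs C='00': no prefix
  F='011' vs D='010': no prefix
  F='011' vs B='10': no prefix
  F='011' vs A='11': no prefix
  B='10' vs C='00': no prefix
  B='10' vs D='010': no prefix
  B='10' vs F='011': no prefix
  B='10' vs A='11': no prefix
  A='11' vs C='00': no prefix
  A='11' vs D='010': no prefix
  A='11' vs F='011': no prefix
  A='11' vs B='10': no prefix
No violation found over all pairs.

YES -- this is a valid prefix code. No codeword is a prefix of any other codeword.


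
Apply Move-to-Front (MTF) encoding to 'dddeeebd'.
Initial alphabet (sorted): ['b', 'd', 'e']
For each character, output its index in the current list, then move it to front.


MTF encoding:
'd': index 1 in ['b', 'd', 'e'] -> ['d', 'b', 'e']
'd': index 0 in ['d', 'b', 'e'] -> ['d', 'b', 'e']
'd': index 0 in ['d', 'b', 'e'] -> ['d', 'b', 'e']
'e': index 2 in ['d', 'b', 'e'] -> ['e', 'd', 'b']
'e': index 0 in ['e', 'd', 'b'] -> ['e', 'd', 'b']
'e': index 0 in ['e', 'd', 'b'] -> ['e', 'd', 'b']
'b': index 2 in ['e', 'd', 'b'] -> ['b', 'e', 'd']
'd': index 2 in ['b', 'e', 'd'] -> ['d', 'b', 'e']


Output: [1, 0, 0, 2, 0, 0, 2, 2]


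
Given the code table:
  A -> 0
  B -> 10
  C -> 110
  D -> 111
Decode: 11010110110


Decoding:
110 -> C
10 -> B
110 -> C
110 -> C


Result: CBCC


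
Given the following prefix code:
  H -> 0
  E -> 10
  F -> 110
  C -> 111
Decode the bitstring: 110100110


Decoding step by step:
Bits 110 -> F
Bits 10 -> E
Bits 0 -> H
Bits 110 -> F


Decoded message: FEHF


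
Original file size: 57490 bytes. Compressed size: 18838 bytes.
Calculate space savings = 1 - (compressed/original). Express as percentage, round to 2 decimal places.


ratio = compressed/original = 18838/57490 = 0.327674
savings = 1 - ratio = 1 - 0.327674 = 0.672326
as a percentage: 0.672326 * 100 = 67.23%

Space savings = 1 - 18838/57490 = 67.23%


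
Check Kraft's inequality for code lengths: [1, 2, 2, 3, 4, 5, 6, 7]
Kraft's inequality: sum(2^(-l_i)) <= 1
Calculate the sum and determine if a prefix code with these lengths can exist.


Sum = 2^(-1) + 2^(-2) + 2^(-2) + 2^(-3) + 2^(-4) + 2^(-5) + 2^(-6) + 2^(-7)
    = 0.5 + 0.25 + 0.25 + 0.125 + 0.0625 + 0.03125 + 0.015625 + 0.0078125
    = 159/128 = 1.2421875
Since 1.2421875 > 1, Kraft's inequality is NOT satisfied.
A prefix code with these lengths CANNOT exist.

Kraft sum = 1.2421875. Not satisfied.


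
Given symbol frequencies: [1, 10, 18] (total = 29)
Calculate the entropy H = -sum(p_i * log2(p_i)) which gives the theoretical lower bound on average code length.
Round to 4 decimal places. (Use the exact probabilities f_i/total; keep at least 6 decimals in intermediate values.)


Per-symbol terms -p_i * log2(p_i) with p_i = f_i/29:
  p = 1/29 = 0.034483: log2(p) = -4.857981, -p*log2(p) = 0.167517
  p = 10/29 = 0.344828: log2(p) = -1.536053, -p*log2(p) = 0.529673
  p = 18/29 = 0.620690: log2(p) = -0.688056, -p*log2(p) = 0.427069
H = 0.167517 + 0.529673 + 0.427069 = 1.124259

H = 1.1243 bits/symbol


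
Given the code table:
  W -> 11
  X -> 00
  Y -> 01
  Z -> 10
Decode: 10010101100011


Decoding:
10 -> Z
01 -> Y
01 -> Y
01 -> Y
10 -> Z
00 -> X
11 -> W


Result: ZYYYZXW


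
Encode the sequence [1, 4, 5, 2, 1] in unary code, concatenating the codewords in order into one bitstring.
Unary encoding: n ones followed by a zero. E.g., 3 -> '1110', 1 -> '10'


Encode each number as n ones followed by a terminating 0:
  1 -> 10 (2 bits)
  4 -> 11110 (5 bits)
  5 -> 111110 (6 bits)
  2 -> 110 (3 bits)
  1 -> 10 (2 bits)
Total length = 2 + 5 + 6 + 3 + 2 = 18 bits.

Unary([1, 4, 5, 2, 1]) = 101111011111011010 (18 bits)


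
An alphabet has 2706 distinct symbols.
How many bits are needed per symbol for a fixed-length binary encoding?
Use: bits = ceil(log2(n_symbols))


log2(2706) = 11.4019
Bracket: 2^11 = 2048 < 2706 <= 2^12 = 4096
So ceil(log2(2706)) = 12

bits = ceil(log2(2706)) = ceil(11.4019) = 12 bits


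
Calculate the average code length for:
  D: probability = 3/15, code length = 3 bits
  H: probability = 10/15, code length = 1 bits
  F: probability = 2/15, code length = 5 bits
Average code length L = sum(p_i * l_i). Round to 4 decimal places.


Weighted contributions p_i * l_i:
  D: (3/15) * 3 = 9/15
  H: (10/15) * 1 = 10/15
  F: (2/15) * 5 = 10/15
Sum = (9 + 10 + 10)/15 = 29/15

L = 29/15 = 1.9333 bits/symbol


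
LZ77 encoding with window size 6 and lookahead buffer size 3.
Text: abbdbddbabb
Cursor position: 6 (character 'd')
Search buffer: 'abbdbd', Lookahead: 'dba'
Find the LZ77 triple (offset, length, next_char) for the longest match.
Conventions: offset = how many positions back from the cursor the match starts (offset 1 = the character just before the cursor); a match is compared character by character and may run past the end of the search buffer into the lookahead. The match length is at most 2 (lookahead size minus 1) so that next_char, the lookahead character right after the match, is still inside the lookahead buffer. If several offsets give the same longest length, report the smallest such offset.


Try each offset into the search buffer:
  offset=1 (pos 5, char 'd'): match length 1
  offset=2 (pos 4, char 'b'): match length 0
  offset=3 (pos 3, char 'd'): match length 2
  offset=4 (pos 2, char 'b'): match length 0
  offset=5 (pos 1, char 'b'): match length 0
  offset=6 (pos 0, char 'a'): match length 0
Longest match has length 2 at offset 3.
next_char = character at position 6 + 2 = 8 -> 'a'

Best match: offset=3, length=2 (matching 'db' starting at position 3)
LZ77 triple: (3, 2, 'a')


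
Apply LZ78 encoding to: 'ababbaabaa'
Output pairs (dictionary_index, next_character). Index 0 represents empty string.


LZ78 encoding steps:
Dictionary: {0: ''}
Step 1: w='' (idx 0), next='a' -> output (0, 'a'), add 'a' as idx 1
Step 2: w='' (idx 0), next='b' -> output (0, 'b'), add 'b' as idx 2
Step 3: w='a' (idx 1), next='b' -> output (1, 'b'), add 'ab' as idx 3
Step 4: w='b' (idx 2), next='a' -> output (2, 'a'), add 'ba' as idx 4
Step 5: w='ab' (idx 3), next='a' -> output (3, 'a'), add 'aba' as idx 5
Step 6: w='a' (idx 1), end of input -> output (1, '')


Encoded: [(0, 'a'), (0, 'b'), (1, 'b'), (2, 'a'), (3, 'a'), (1, '')]


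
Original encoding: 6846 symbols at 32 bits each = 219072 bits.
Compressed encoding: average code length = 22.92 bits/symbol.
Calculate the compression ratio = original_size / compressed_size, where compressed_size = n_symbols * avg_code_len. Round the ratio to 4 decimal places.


original_size = n_symbols * orig_bits = 6846 * 32 = 219072 bits
compressed_size = n_symbols * avg_code_len = 6846 * 22.92 = 156910.32 bits
ratio = original_size / compressed_size = 219072 / 156910.32 = 1.3962

Compression ratio = 1.3962


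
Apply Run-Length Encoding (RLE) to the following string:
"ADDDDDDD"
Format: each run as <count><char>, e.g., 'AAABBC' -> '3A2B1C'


Scanning runs left to right:
  i=0: run of 'A' x 1 -> '1A'
  i=1: run of 'D' x 7 -> '7D'

RLE = 1A7D


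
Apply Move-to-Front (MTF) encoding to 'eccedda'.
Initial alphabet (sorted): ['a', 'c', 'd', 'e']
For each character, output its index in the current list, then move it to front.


MTF encoding:
'e': index 3 in ['a', 'c', 'd', 'e'] -> ['e', 'a', 'c', 'd']
'c': index 2 in ['e', 'a', 'c', 'd'] -> ['c', 'e', 'a', 'd']
'c': index 0 in ['c', 'e', 'a', 'd'] -> ['c', 'e', 'a', 'd']
'e': index 1 in ['c', 'e', 'a', 'd'] -> ['e', 'c', 'a', 'd']
'd': index 3 in ['e', 'c', 'a', 'd'] -> ['d', 'e', 'c', 'a']
'd': index 0 in ['d', 'e', 'c', 'a'] -> ['d', 'e', 'c', 'a']
'a': index 3 in ['d', 'e', 'c', 'a'] -> ['a', 'd', 'e', 'c']


Output: [3, 2, 0, 1, 3, 0, 3]


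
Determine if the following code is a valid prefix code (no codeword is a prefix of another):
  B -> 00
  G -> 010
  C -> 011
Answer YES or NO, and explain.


Checking each pair (does one codeword prefix another?):
  B='00' vs G='010': no prefix
  B='00' vs C='011': no prefix
  G='010' vs B='00': no prefix
  G='010' vs C='011': no prefix
  C='011' vs B='00': no prefix
  C='011' vs G='010': no prefix
No violation found over all pairs.

YES -- this is a valid prefix code. No codeword is a prefix of any other codeword.


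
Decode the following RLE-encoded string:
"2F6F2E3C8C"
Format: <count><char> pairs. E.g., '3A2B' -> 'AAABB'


Expanding each <count><char> pair:
  2F -> 'FF'
  6F -> 'FFFFFF'
  2E -> 'EE'
  3C -> 'CCC'
  8C -> 'CCCCCCCC'

Decoded = FFFFFFFFEECCCCCCCCCCC


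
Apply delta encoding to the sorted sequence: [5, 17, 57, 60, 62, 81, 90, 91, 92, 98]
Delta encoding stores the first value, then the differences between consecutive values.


First value: 5
Deltas:
  17 - 5 = 12
  57 - 17 = 40
  60 - 57 = 3
  62 - 60 = 2
  81 - 62 = 19
  90 - 81 = 9
  91 - 90 = 1
  92 - 91 = 1
  98 - 92 = 6


Delta encoded: [5, 12, 40, 3, 2, 19, 9, 1, 1, 6]


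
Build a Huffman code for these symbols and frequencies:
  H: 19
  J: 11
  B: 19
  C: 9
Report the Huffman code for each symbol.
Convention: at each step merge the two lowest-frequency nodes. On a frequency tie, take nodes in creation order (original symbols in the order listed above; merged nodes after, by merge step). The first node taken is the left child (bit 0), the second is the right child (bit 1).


Huffman tree construction:
Step 1: Merge C(9) + J(11) = 20
Step 2: Merge H(19) + B(19) = 38
Step 3: Merge (C+J)(20) + (H+B)(38) = 58
Read each symbol's code off the tree from the root (left child = 0, right child = 1).

Codes:
  H: 10 (length 2)
  J: 01 (length 2)
  B: 11 (length 2)
  C: 00 (length 2)
Average code length: 116/58 = 2.0000 bits/symbol


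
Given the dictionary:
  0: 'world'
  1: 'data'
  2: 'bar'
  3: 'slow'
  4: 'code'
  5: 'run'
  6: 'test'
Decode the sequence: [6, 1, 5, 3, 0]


Look up each index in the dictionary:
  6 -> 'test'
  1 -> 'data'
  5 -> 'run'
  3 -> 'slow'
  0 -> 'world'

Decoded: "test data run slow world"


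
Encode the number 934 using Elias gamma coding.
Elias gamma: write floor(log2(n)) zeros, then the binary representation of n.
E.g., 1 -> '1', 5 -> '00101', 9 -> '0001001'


num_bits = floor(log2(934)) + 1 = 10
leading_zeros = num_bits - 1 = 9
binary(934) = 1110100110

Elias gamma(934) = '000000000' + '1110100110' = 0000000001110100110 (19 bits)


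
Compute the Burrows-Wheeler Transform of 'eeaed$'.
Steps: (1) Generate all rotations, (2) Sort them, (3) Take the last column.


Rotations (sorted):
  0: $eeaed -> last char: d
  1: aed$ee -> last char: e
  2: d$eeae -> last char: e
  3: eaed$e -> last char: e
  4: ed$eea -> last char: a
  5: eeaed$ -> last char: $


BWT = deeea$


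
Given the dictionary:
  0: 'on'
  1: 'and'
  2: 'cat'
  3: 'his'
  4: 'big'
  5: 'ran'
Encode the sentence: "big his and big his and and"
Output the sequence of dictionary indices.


Look up each word in the dictionary:
  'big' -> 4
  'his' -> 3
  'and' -> 1
  'big' -> 4
  'his' -> 3
  'and' -> 1
  'and' -> 1

Encoded: [4, 3, 1, 4, 3, 1, 1]


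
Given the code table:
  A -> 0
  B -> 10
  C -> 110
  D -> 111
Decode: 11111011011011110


Decoding:
111 -> D
110 -> C
110 -> C
110 -> C
111 -> D
10 -> B


Result: DCCCDB


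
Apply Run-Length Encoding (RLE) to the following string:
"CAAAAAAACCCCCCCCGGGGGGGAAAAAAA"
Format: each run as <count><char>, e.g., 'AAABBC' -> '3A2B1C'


Scanning runs left to right:
  i=0: run of 'C' x 1 -> '1C'
  i=1: run of 'A' x 7 -> '7A'
  i=8: run of 'C' x 8 -> '8C'
  i=16: run of 'G' x 7 -> '7G'
  i=23: run of 'A' x 7 -> '7A'

RLE = 1C7A8C7G7A


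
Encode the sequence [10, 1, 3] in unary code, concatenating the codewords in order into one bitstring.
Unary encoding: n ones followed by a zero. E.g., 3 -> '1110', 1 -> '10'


Encode each number as n ones followed by a terminating 0:
  10 -> 11111111110 (11 bits)
  1 -> 10 (2 bits)
  3 -> 1110 (4 bits)
Total length = 11 + 2 + 4 = 17 bits.

Unary([10, 1, 3]) = 11111111110101110 (17 bits)


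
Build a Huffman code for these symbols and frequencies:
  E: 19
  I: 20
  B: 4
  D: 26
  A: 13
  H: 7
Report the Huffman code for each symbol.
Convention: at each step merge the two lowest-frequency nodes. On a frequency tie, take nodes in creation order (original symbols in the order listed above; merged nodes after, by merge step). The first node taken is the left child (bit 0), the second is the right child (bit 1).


Huffman tree construction:
Step 1: Merge B(4) + H(7) = 11
Step 2: Merge (B+H)(11) + A(13) = 24
Step 3: Merge E(19) + I(20) = 39
Step 4: Merge ((B+H)+A)(24) + D(26) = 50
Step 5: Merge (E+I)(39) + (((B+H)+A)+D)(50) = 89
Read each symbol's code off the tree from the root (left child = 0, right child = 1).

Codes:
  E: 00 (length 2)
  I: 01 (length 2)
  B: 1000 (length 4)
  D: 11 (length 2)
  A: 101 (length 3)
  H: 1001 (length 4)
Average code length: 213/89 = 2.3933 bits/symbol


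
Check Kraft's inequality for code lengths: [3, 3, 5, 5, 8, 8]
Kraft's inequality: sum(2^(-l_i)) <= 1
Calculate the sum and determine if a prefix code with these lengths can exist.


Sum = 2^(-3) + 2^(-3) + 2^(-5) + 2^(-5) + 2^(-8) + 2^(-8)
    = 0.125 + 0.125 + 0.03125 + 0.03125 + 0.00390625 + 0.00390625
    = 82/256 = 0.3203125
Since 0.3203125 <= 1, Kraft's inequality IS satisfied.
A prefix code with these lengths CAN exist.

Kraft sum = 0.3203125. Satisfied.


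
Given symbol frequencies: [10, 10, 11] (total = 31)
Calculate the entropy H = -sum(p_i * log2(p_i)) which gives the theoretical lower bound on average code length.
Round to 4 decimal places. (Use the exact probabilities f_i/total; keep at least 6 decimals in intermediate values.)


Per-symbol terms -p_i * log2(p_i) with p_i = f_i/31:
  p = 10/31 = 0.322581: log2(p) = -1.632268, -p*log2(p) = 0.526538
  p = 10/31 = 0.322581: log2(p) = -1.632268, -p*log2(p) = 0.526538
  p = 11/31 = 0.354839: log2(p) = -1.494765, -p*log2(p) = 0.530400
H = 0.526538 + 0.526538 + 0.530400 = 1.583476

H = 1.5835 bits/symbol


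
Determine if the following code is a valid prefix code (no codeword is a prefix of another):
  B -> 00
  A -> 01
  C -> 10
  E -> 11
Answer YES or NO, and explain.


Checking each pair (does one codeword prefix another?):
  B='00' vs A='01': no prefix
  B='00' vs C='10': no prefix
  B='00' vs E='11': no prefix
  A='01' vs B='00': no prefix
  A='01' vs C='10': no prefix
  A='01' vs E='11': no prefix
  C='10' vs B='00': no prefix
  C='10' vs A='01': no prefix
  C='10' vs E='11': no prefix
  E='11' vs B='00': no prefix
  E='11' vs A='01': no prefix
  E='11' vs C='10': no prefix
No violation found over all pairs.

YES -- this is a valid prefix code. No codeword is a prefix of any other codeword.


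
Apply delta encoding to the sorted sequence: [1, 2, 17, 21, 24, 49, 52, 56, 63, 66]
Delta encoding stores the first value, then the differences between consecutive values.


First value: 1
Deltas:
  2 - 1 = 1
  17 - 2 = 15
  21 - 17 = 4
  24 - 21 = 3
  49 - 24 = 25
  52 - 49 = 3
  56 - 52 = 4
  63 - 56 = 7
  66 - 63 = 3


Delta encoded: [1, 1, 15, 4, 3, 25, 3, 4, 7, 3]


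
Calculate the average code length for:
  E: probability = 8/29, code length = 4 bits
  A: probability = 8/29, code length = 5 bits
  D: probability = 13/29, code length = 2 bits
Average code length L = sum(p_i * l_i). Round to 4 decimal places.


Weighted contributions p_i * l_i:
  E: (8/29) * 4 = 32/29
  A: (8/29) * 5 = 40/29
  D: (13/29) * 2 = 26/29
Sum = (32 + 40 + 26)/29 = 98/29

L = 98/29 = 3.3793 bits/symbol


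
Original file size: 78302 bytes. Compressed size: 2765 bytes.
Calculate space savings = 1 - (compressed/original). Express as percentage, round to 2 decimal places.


ratio = compressed/original = 2765/78302 = 0.035312
savings = 1 - ratio = 1 - 0.035312 = 0.964688
as a percentage: 0.964688 * 100 = 96.47%

Space savings = 1 - 2765/78302 = 96.47%


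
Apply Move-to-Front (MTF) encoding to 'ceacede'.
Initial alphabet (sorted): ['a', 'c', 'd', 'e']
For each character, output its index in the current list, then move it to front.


MTF encoding:
'c': index 1 in ['a', 'c', 'd', 'e'] -> ['c', 'a', 'd', 'e']
'e': index 3 in ['c', 'a', 'd', 'e'] -> ['e', 'c', 'a', 'd']
'a': index 2 in ['e', 'c', 'a', 'd'] -> ['a', 'e', 'c', 'd']
'c': index 2 in ['a', 'e', 'c', 'd'] -> ['c', 'a', 'e', 'd']
'e': index 2 in ['c', 'a', 'e', 'd'] -> ['e', 'c', 'a', 'd']
'd': index 3 in ['e', 'c', 'a', 'd'] -> ['d', 'e', 'c', 'a']
'e': index 1 in ['d', 'e', 'c', 'a'] -> ['e', 'd', 'c', 'a']


Output: [1, 3, 2, 2, 2, 3, 1]


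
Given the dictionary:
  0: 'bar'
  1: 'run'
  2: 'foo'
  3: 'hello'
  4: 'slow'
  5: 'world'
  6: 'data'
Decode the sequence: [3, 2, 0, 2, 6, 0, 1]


Look up each index in the dictionary:
  3 -> 'hello'
  2 -> 'foo'
  0 -> 'bar'
  2 -> 'foo'
  6 -> 'data'
  0 -> 'bar'
  1 -> 'run'

Decoded: "hello foo bar foo data bar run"


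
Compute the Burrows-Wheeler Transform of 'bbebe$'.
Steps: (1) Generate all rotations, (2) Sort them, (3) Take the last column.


Rotations (sorted):
  0: $bbebe -> last char: e
  1: bbebe$ -> last char: $
  2: be$bbe -> last char: e
  3: bebe$b -> last char: b
  4: e$bbeb -> last char: b
  5: ebe$bb -> last char: b


BWT = e$ebbb


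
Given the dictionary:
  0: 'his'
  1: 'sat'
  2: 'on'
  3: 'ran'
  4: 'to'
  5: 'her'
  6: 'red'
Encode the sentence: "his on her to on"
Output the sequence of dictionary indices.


Look up each word in the dictionary:
  'his' -> 0
  'on' -> 2
  'her' -> 5
  'to' -> 4
  'on' -> 2

Encoded: [0, 2, 5, 4, 2]


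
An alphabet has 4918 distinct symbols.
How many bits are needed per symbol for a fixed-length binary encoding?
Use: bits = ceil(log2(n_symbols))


log2(4918) = 12.2639
Bracket: 2^12 = 4096 < 4918 <= 2^13 = 8192
So ceil(log2(4918)) = 13

bits = ceil(log2(4918)) = ceil(12.2639) = 13 bits


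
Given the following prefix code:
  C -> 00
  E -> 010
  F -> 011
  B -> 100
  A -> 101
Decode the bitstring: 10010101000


Decoding step by step:
Bits 100 -> B
Bits 101 -> A
Bits 010 -> E
Bits 00 -> C


Decoded message: BAEC


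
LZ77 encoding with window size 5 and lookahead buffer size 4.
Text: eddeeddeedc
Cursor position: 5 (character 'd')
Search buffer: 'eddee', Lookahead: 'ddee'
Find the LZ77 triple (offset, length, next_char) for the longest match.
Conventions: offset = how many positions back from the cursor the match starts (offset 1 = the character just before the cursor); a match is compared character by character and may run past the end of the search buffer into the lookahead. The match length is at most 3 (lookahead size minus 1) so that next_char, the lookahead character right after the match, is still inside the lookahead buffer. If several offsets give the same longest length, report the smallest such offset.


Try each offset into the search buffer:
  offset=1 (pos 4, char 'e'): match length 0
  offset=2 (pos 3, char 'e'): match length 0
  offset=3 (pos 2, char 'd'): match length 1
  offset=4 (pos 1, char 'd'): match length 3
  offset=5 (pos 0, char 'e'): match length 0
Longest match has length 3 at offset 4.
next_char = character at position 5 + 3 = 8 -> 'e'

Best match: offset=4, length=3 (matching 'dde' starting at position 1)
LZ77 triple: (4, 3, 'e')


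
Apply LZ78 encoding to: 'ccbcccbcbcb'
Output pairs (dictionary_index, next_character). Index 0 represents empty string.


LZ78 encoding steps:
Dictionary: {0: ''}
Step 1: w='' (idx 0), next='c' -> output (0, 'c'), add 'c' as idx 1
Step 2: w='c' (idx 1), next='b' -> output (1, 'b'), add 'cb' as idx 2
Step 3: w='c' (idx 1), next='c' -> output (1, 'c'), add 'cc' as idx 3
Step 4: w='cb' (idx 2), next='c' -> output (2, 'c'), add 'cbc' as idx 4
Step 5: w='' (idx 0), next='b' -> output (0, 'b'), add 'b' as idx 5
Step 6: w='cb' (idx 2), end of input -> output (2, '')


Encoded: [(0, 'c'), (1, 'b'), (1, 'c'), (2, 'c'), (0, 'b'), (2, '')]


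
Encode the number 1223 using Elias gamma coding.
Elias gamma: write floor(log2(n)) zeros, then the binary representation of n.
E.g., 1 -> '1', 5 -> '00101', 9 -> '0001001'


num_bits = floor(log2(1223)) + 1 = 11
leading_zeros = num_bits - 1 = 10
binary(1223) = 10011000111

Elias gamma(1223) = '0000000000' + '10011000111' = 000000000010011000111 (21 bits)


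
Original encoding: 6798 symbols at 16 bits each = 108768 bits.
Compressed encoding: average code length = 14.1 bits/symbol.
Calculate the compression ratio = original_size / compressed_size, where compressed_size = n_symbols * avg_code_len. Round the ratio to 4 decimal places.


original_size = n_symbols * orig_bits = 6798 * 16 = 108768 bits
compressed_size = n_symbols * avg_code_len = 6798 * 14.1 = 95851.8 bits
ratio = original_size / compressed_size = 108768 / 95851.8 = 1.1348

Compression ratio = 1.1348


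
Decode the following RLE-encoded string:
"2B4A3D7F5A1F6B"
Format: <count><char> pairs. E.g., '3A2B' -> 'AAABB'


Expanding each <count><char> pair:
  2B -> 'BB'
  4A -> 'AAAA'
  3D -> 'DDD'
  7F -> 'FFFFFFF'
  5A -> 'AAAAA'
  1F -> 'F'
  6B -> 'BBBBBB'

Decoded = BBAAAADDDFFFFFFFAAAAAFBBBBBB


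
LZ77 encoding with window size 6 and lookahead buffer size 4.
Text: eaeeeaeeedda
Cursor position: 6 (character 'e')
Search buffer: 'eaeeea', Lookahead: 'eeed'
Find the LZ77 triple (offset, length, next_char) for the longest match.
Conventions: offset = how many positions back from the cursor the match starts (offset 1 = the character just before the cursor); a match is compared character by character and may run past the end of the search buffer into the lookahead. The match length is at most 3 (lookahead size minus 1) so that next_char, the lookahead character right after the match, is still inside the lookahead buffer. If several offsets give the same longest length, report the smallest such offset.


Try each offset into the search buffer:
  offset=1 (pos 5, char 'a'): match length 0
  offset=2 (pos 4, char 'e'): match length 1
  offset=3 (pos 3, char 'e'): match length 2
  offset=4 (pos 2, char 'e'): match length 3
  offset=5 (pos 1, char 'a'): match length 0
  offset=6 (pos 0, char 'e'): match length 1
Longest match has length 3 at offset 4.
next_char = character at position 6 + 3 = 9 -> 'd'

Best match: offset=4, length=3 (matching 'eee' starting at position 2)
LZ77 triple: (4, 3, 'd')


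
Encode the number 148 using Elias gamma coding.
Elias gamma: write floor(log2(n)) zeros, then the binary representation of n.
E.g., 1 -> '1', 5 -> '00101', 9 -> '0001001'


num_bits = floor(log2(148)) + 1 = 8
leading_zeros = num_bits - 1 = 7
binary(148) = 10010100

Elias gamma(148) = '0000000' + '10010100' = 000000010010100 (15 bits)
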